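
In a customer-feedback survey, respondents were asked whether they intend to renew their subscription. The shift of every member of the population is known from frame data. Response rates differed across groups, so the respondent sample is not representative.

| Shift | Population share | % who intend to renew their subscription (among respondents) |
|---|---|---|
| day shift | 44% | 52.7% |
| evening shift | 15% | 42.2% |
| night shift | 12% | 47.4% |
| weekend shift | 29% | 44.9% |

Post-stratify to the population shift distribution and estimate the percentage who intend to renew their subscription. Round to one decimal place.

48.2%

Each cell contributes population-share × respondent value:
  day shift: 0.44 × 52.7 = 23.188
  evening shift: 0.15 × 42.2 = 6.33
  night shift: 0.12 × 47.4 = 5.688
  weekend shift: 0.29 × 44.9 = 13.021
Post-stratified estimate = 48.227 → 48.2%.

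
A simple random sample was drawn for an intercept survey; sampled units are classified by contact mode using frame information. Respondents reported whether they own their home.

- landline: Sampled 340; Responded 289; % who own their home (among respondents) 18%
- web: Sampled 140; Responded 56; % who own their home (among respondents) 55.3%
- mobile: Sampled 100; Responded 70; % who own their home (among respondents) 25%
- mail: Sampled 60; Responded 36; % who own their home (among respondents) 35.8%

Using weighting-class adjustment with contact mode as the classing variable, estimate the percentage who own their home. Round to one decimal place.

Response rates by class: landline 289/340 = 85%, web 56/140 = 40%, mobile 70/100 = 70%, mail 36/60 = 60%.
Weighting each respondent by the inverse class response rate inflates each class back to its sampled size, so the class weight is n_sampled:
  landline: 340 × 18 = 6120
  web: 140 × 55.3 = 7742
  mobile: 100 × 25 = 2500
  mail: 60 × 35.8 = 2148
Adjusted estimate = 18,510 / 640 = 28.9219 → 28.9%.

28.9%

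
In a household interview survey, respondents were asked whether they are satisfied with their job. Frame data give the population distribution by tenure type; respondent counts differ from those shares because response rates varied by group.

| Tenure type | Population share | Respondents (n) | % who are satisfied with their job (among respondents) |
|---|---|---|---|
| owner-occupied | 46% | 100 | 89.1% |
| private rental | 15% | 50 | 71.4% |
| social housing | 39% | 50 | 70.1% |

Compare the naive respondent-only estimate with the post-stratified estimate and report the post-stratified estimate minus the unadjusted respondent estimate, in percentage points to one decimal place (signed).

Naive respondent-only estimate (weights = respondent counts):
  (100/200)×89.1 + (50/200)×71.4 + (50/200)×70.1 = 79.925%
Reweighting by population tenure type shares:
  0.46×89.1 + 0.15×71.4 + 0.39×70.1 = 79.035%
Difference = 79.035 − 79.925 = -0.89 pp.

-0.9 percentage points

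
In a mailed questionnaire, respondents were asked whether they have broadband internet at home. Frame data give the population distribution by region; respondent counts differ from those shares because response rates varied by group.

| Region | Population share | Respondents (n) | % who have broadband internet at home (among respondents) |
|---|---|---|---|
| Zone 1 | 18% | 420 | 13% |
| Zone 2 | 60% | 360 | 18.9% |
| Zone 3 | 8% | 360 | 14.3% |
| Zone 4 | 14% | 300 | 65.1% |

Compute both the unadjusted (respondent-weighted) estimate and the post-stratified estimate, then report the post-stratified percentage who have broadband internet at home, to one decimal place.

23.9%

Naive respondent-only estimate (weights = respondent counts):
  (420/1440)×13 + (360/1440)×18.9 + (360/1440)×14.3 + (300/1440)×65.1 = 25.6542%
Post-stratified estimate weights by population shares:
  0.18×13 + 0.6×18.9 + 0.08×14.3 + 0.14×65.1 = 23.938%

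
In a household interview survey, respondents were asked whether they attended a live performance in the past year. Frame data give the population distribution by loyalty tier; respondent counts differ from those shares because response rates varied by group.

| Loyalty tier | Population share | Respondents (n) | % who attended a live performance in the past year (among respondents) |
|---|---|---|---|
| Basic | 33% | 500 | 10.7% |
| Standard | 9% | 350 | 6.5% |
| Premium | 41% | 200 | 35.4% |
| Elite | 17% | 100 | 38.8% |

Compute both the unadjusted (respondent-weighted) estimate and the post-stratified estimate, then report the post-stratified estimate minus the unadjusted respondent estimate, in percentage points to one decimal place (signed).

Unadjusted (pooled respondent) estimate weights by respondent counts:
  (500/1150)×10.7 + (350/1150)×6.5 + (200/1150)×35.4 + (100/1150)×38.8 = 16.1609%
Post-stratified estimate weights by population shares:
  0.33×10.7 + 0.09×6.5 + 0.41×35.4 + 0.17×38.8 = 25.226%
Difference = 25.226 − 16.1609 = 9.0651 pp.

+9.1 percentage points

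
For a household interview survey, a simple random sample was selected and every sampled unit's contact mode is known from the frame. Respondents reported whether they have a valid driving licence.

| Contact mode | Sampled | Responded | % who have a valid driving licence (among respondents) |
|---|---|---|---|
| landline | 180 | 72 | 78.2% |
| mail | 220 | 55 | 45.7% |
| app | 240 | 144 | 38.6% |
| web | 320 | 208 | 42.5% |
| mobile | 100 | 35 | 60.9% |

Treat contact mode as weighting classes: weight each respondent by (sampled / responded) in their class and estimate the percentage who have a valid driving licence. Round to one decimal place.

50.1%

Class response rates: landline 72/180 = 40%, mail 55/220 = 25%, app 144/240 = 60%, web 208/320 = 65%, mobile 35/100 = 35%.
Each respondent's weight = sampled/responded in their class; summing within a class gives n_sampled, so:
  landline: 180 × 78.2 = 14,076
  mail: 220 × 45.7 = 10,054
  app: 240 × 38.6 = 9264
  web: 320 × 42.5 = 13,600
  mobile: 100 × 60.9 = 6090
Adjusted estimate = 53,084 / 1,060 = 50.0792 → 50.1%.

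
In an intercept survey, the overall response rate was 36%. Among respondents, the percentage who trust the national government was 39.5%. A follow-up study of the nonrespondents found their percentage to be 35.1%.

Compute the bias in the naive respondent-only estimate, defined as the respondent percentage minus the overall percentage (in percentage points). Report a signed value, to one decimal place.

+2.8 percentage points

Nonresponse fraction = 1 − 0.36 = 0.64.
Bias = (nonresponse fraction) × (respondent percentage − nonrespondent percentage)
     = 0.64 × (39.5 − 35.1) = 0.64 × 4.4 = 2.816.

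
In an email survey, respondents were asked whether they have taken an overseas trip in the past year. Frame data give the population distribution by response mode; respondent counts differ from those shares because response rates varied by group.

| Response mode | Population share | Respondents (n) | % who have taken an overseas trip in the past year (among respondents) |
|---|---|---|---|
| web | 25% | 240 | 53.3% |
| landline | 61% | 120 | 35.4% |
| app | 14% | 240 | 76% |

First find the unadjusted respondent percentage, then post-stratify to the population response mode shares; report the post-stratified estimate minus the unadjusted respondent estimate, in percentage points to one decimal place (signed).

Unadjusted (pooled respondent) estimate weights by respondent counts:
  (240/600)×53.3 + (120/600)×35.4 + (240/600)×76 = 58.8%
Post-stratifying to population shares instead:
  0.25×53.3 + 0.61×35.4 + 0.14×76 = 45.559%
Difference = 45.559 − 58.8 = -13.241 pp.

-13.2 percentage points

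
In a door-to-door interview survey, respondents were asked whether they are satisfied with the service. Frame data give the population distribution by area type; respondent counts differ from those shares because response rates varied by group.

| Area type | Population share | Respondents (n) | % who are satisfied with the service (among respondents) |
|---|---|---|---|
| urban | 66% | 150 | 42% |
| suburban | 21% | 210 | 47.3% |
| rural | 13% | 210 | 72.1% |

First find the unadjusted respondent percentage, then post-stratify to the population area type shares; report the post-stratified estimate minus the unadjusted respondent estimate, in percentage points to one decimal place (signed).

-8.0 percentage points

Naive respondent-only estimate (weights = respondent counts):
  (150/570)×42 + (210/570)×47.3 + (210/570)×72.1 = 55.0421%
Post-stratifying to population shares instead:
  0.66×42 + 0.21×47.3 + 0.13×72.1 = 47.026%
Difference = 47.026 − 55.0421 = -8.0161 pp.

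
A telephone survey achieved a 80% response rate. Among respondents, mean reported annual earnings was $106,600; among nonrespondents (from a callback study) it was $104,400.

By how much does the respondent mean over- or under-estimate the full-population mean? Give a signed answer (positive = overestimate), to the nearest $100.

Nonresponse fraction = 1 − 0.8 = 0.2.
Bias = (nonresponse fraction) × (respondent mean − nonrespondent mean)
     = 0.2 × (106,600 − 104,400) = 0.2 × 2200 = 440.

+$400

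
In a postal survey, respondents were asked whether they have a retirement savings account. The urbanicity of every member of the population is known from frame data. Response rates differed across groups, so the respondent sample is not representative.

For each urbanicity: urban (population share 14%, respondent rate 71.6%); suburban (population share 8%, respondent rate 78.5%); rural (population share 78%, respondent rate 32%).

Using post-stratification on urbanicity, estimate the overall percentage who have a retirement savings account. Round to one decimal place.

41.3%

Post-stratification weights by population share, not respondent share:
  urban: 0.14 × 71.6 = 10.024
  suburban: 0.08 × 78.5 = 6.28
  rural: 0.78 × 32 = 24.96
Post-stratified estimate = 41.264 → 41.3%.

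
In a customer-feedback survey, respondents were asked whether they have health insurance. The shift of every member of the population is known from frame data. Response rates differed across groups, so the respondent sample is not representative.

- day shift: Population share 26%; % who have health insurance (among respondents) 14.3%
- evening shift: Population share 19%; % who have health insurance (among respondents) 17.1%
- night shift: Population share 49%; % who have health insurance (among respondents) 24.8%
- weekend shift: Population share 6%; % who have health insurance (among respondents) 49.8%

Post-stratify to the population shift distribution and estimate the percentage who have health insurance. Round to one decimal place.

22.1%

Weight each group's respondent value by its population share:
  day shift: 0.26 × 14.3 = 3.718
  evening shift: 0.19 × 17.1 = 3.249
  night shift: 0.49 × 24.8 = 12.152
  weekend shift: 0.06 × 49.8 = 2.988
Post-stratified estimate = 22.107 → 22.1%.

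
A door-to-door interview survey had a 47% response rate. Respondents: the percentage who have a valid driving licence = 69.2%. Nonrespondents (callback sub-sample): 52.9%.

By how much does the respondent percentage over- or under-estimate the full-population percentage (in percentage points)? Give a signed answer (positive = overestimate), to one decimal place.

Nonresponse fraction = 1 − 0.47 = 0.53.
Bias = (nonresponse fraction) × (respondent percentage − nonrespondent percentage)
     = 0.53 × (69.2 − 52.9) = 0.53 × 16.3 = 8.639.

+8.6 percentage points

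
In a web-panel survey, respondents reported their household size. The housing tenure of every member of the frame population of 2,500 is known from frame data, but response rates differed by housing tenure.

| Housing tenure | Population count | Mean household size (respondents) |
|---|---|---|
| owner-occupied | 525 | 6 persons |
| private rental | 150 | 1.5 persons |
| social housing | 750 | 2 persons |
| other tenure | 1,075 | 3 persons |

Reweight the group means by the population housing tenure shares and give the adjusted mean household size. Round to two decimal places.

3.24

Reweight to the known housing tenure distribution:
  owner-occupied: (525/2,500) × 6 = 1.26
  private rental: (150/2,500) × 1.5 = 0.09
  social housing: (750/2,500) × 2 = 0.6
  other tenure: (1,075/2,500) × 3 = 1.29
Post-stratified estimate = 3.24 → 3.24.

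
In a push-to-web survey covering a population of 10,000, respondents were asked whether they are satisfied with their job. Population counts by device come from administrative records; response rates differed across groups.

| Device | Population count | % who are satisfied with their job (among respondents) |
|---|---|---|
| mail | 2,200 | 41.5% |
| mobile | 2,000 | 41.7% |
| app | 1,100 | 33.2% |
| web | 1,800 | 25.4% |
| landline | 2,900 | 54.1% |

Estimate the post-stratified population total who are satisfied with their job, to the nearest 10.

Estimated count per cell = population count × respondent percentage:
  mail: 2,200 × 41.5% = 913
  mobile: 2,000 × 41.7% = 834
  app: 1,100 × 33.2% = 365.2
  web: 1,800 × 25.4% = 457.2
  landline: 2,900 × 54.1% = 1568.9
Estimated total = 4138.3 → 4,140.

4,140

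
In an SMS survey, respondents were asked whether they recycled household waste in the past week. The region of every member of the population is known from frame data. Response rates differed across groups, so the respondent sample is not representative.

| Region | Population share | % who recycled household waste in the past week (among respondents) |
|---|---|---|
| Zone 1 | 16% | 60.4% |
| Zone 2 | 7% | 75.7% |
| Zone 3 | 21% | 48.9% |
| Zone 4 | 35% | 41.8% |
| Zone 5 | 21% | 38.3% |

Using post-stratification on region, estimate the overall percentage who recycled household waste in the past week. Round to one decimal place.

47.9%

Post-stratification weights by population share, not respondent share:
  Zone 1: 0.16 × 60.4 = 9.664
  Zone 2: 0.07 × 75.7 = 5.299
  Zone 3: 0.21 × 48.9 = 10.269
  Zone 4: 0.35 × 41.8 = 14.63
  Zone 5: 0.21 × 38.3 = 8.043
Post-stratified estimate = 47.905 → 47.9%.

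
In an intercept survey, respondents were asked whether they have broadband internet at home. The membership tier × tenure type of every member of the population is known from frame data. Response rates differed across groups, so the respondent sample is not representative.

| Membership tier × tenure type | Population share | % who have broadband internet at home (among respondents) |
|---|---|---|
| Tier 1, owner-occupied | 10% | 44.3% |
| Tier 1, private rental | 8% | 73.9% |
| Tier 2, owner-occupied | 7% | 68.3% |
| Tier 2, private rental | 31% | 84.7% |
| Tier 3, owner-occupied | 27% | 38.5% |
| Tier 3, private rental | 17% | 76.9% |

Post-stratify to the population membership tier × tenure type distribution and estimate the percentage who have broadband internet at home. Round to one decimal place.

Each cell contributes population-share × respondent value:
  Tier 1, owner-occupied: 0.1 × 44.3 = 4.43
  Tier 1, private rental: 0.08 × 73.9 = 5.912
  Tier 2, owner-occupied: 0.07 × 68.3 = 4.781
  Tier 2, private rental: 0.31 × 84.7 = 26.257
  Tier 3, owner-occupied: 0.27 × 38.5 = 10.395
  Tier 3, private rental: 0.17 × 76.9 = 13.073
Post-stratified estimate = 64.848 → 64.8%.

64.8%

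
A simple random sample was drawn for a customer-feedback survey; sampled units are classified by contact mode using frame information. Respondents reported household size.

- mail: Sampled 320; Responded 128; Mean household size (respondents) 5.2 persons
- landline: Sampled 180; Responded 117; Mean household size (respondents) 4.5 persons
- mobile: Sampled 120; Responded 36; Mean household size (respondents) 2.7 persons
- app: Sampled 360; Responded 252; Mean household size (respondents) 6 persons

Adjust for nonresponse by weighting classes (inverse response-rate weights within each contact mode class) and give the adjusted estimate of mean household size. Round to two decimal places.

5.06

Response rates by class: mail 128/320 = 40%, landline 117/180 = 65%, mobile 36/120 = 30%, app 252/360 = 70%.
With weight = n_sampled/n_responded per class, the weighted class total is n_sampled:
  mail: 320 × 5.2 = 1664
  landline: 180 × 4.5 = 810
  mobile: 120 × 2.7 = 324
  app: 360 × 6 = 2160
Adjusted estimate = 4958 / 980 = 5.05918 → 5.06.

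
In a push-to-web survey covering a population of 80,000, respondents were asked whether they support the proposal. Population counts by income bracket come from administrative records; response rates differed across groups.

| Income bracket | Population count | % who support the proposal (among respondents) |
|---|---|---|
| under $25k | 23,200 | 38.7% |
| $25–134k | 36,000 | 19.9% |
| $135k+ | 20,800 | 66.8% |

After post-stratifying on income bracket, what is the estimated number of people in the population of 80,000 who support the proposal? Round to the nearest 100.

30,000

Each cell contributes its population count × the respondent rate:
  under $25k: 23,200 × 38.7% = 8978.4
  $25–134k: 36,000 × 19.9% = 7164
  $135k+: 20,800 × 66.8% = 13894.4
Estimated total = 30036.8 → 30,000.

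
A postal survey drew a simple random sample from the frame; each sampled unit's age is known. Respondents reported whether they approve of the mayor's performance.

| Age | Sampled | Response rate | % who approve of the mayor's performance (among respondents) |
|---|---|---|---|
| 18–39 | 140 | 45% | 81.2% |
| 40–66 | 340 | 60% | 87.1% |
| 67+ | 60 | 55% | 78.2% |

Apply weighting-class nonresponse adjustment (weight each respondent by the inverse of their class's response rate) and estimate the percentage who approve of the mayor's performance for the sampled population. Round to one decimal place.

84.6%

Weighting each respondent by the inverse class response rate inflates each class back to its sampled size, so the class weight is n_sampled:
  18–39: 140 × 81.2 = 11,368
  40–66: 340 × 87.1 = 29614
  67+: 60 × 78.2 = 4692
Adjusted estimate = 45,674 / 540 = 84.5815 → 84.6%.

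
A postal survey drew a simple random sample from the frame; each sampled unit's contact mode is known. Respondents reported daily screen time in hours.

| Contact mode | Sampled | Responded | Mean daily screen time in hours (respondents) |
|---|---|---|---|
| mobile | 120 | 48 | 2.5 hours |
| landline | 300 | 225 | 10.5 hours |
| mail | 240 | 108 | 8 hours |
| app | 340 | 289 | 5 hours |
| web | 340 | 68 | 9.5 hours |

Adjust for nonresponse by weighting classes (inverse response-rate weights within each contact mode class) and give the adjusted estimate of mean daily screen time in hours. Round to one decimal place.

7.7

Response rates by class: mobile 48/120 = 40%, landline 225/300 = 75%, mail 108/240 = 45%, app 289/340 = 85%, web 68/340 = 20%.
With weight = n_sampled/n_responded per class, the weighted class total is n_sampled:
  mobile: 120 × 2.5 = 300
  landline: 300 × 10.5 = 3150
  mail: 240 × 8 = 1920
  app: 340 × 5 = 1700
  web: 340 × 9.5 = 3230
Adjusted estimate = 10,300 / 1,340 = 7.68657 → 7.7.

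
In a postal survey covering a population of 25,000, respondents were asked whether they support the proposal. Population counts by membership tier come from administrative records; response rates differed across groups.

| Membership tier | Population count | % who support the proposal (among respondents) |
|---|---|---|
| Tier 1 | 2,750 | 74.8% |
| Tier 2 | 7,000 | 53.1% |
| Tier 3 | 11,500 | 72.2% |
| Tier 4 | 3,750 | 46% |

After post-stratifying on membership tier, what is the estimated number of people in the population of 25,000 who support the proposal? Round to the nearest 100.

15,800

Estimated count per cell = population count × respondent percentage:
  Tier 1: 2,750 × 74.8% = 2057
  Tier 2: 7,000 × 53.1% = 3717
  Tier 3: 11,500 × 72.2% = 8303
  Tier 4: 3,750 × 46% = 1725
Estimated total = 15,802 → 15,800.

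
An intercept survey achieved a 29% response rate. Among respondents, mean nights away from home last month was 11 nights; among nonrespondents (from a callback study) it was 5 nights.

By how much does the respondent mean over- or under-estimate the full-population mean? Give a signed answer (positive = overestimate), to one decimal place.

+4.3

Nonresponse fraction = 1 − 0.29 = 0.71.
Bias = (nonresponse fraction) × (respondent mean − nonrespondent mean)
     = 0.71 × (11 − 5) = 0.71 × 6 = 4.26.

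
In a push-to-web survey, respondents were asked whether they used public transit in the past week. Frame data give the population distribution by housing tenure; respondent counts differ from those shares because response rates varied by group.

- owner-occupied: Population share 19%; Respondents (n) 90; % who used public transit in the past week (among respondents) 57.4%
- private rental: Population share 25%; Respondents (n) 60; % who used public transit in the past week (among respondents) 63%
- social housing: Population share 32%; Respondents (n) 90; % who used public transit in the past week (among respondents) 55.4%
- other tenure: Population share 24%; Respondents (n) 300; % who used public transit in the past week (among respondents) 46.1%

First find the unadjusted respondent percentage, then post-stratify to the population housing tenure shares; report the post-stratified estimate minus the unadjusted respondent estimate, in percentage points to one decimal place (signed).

Unadjusted (pooled respondent) estimate weights by respondent counts:
  (90/540)×57.4 + (60/540)×63 + (90/540)×55.4 + (300/540)×46.1 = 51.4111%
Reweighting by population housing tenure shares:
  0.19×57.4 + 0.25×63 + 0.32×55.4 + 0.24×46.1 = 55.448%
Difference = 55.448 − 51.4111 = 4.0369 pp.

+4.0 percentage points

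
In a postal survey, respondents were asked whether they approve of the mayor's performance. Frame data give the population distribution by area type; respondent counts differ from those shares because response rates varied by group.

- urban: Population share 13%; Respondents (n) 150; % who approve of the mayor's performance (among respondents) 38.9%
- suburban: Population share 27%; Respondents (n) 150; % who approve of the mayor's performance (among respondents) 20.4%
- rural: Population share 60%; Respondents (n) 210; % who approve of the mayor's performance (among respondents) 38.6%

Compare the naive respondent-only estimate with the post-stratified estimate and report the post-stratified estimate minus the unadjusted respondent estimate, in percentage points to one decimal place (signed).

+0.4 percentage points

Naive respondent-only estimate (weights = respondent counts):
  (150/510)×38.9 + (150/510)×20.4 + (210/510)×38.6 = 33.3353%
Reweighting by population area type shares:
  0.13×38.9 + 0.27×20.4 + 0.6×38.6 = 33.725%
Difference = 33.725 − 33.3353 = 0.3897 pp.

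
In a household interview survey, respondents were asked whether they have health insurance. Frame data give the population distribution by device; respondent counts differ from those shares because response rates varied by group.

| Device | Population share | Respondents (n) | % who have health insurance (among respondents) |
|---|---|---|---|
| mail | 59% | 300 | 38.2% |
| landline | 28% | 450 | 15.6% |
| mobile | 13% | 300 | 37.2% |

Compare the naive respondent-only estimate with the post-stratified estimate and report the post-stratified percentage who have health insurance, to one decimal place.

Naive respondent-only estimate (weights = respondent counts):
  (300/1050)×38.2 + (450/1050)×15.6 + (300/1050)×37.2 = 28.2286%
Post-stratified estimate weights by population shares:
  0.59×38.2 + 0.28×15.6 + 0.13×37.2 = 31.742%

31.7%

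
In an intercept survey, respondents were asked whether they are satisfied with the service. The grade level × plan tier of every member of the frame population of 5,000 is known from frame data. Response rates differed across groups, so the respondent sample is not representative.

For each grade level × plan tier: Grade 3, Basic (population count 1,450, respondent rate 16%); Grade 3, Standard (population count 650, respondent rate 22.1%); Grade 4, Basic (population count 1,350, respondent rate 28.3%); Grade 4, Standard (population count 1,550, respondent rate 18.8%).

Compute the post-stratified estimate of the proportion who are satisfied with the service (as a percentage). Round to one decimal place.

Post-stratification weights by population share, not respondent share:
  Grade 3, Basic: (1,450/5,000) × 16 = 4.64
  Grade 3, Standard: (650/5,000) × 22.1 = 2.873
  Grade 4, Basic: (1,350/5,000) × 28.3 = 7.641
  Grade 4, Standard: (1,550/5,000) × 18.8 = 5.828
Post-stratified estimate = 20.982 → 21.0%.

21.0%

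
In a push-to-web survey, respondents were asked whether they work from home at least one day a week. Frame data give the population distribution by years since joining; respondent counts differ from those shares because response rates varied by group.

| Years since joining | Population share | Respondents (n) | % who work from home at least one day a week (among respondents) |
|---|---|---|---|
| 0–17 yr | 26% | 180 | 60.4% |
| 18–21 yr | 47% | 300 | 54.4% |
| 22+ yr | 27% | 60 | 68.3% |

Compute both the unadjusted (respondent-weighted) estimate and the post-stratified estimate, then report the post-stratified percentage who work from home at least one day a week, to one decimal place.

59.7%

Naive respondent-only estimate (weights = respondent counts):
  (180/540)×60.4 + (300/540)×54.4 + (60/540)×68.3 = 57.9444%
Post-stratified estimate weights by population shares:
  0.26×60.4 + 0.47×54.4 + 0.27×68.3 = 59.713%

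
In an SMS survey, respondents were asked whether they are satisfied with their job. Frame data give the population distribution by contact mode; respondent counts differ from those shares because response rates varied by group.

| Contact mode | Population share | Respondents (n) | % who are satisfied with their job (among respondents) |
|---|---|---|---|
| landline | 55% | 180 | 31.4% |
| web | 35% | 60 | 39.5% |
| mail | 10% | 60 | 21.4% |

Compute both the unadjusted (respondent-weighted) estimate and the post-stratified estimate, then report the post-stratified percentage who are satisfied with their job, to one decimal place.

Unadjusted (pooled respondent) estimate weights by respondent counts:
  (180/300)×31.4 + (60/300)×39.5 + (60/300)×21.4 = 31.02%
Post-stratifying to population shares instead:
  0.55×31.4 + 0.35×39.5 + 0.1×21.4 = 33.235%

33.2%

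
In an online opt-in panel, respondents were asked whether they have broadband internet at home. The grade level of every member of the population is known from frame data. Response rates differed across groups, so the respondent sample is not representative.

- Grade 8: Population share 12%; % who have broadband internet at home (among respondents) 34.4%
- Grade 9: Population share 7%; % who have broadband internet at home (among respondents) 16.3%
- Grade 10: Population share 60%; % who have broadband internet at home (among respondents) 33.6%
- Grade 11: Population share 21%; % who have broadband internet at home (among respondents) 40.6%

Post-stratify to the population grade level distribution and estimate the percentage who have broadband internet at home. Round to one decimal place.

34.0%

Each cell contributes population-share × respondent value:
  Grade 8: 0.12 × 34.4 = 4.128
  Grade 9: 0.07 × 16.3 = 1.141
  Grade 10: 0.6 × 33.6 = 20.16
  Grade 11: 0.21 × 40.6 = 8.526
Post-stratified estimate = 33.955 → 34.0%.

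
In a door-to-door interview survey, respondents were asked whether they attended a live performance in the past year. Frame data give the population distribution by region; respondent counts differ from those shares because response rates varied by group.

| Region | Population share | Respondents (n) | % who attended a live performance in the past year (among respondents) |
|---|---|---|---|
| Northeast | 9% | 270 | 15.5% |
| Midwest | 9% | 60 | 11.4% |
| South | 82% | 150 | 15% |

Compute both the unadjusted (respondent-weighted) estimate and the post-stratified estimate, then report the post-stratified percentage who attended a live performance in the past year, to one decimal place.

Without adjustment, the pooled respondent share is:
  (270/480)×15.5 + (60/480)×11.4 + (150/480)×15 = 14.8313%
Post-stratifying to population shares instead:
  0.09×15.5 + 0.09×11.4 + 0.82×15 = 14.721%

14.7%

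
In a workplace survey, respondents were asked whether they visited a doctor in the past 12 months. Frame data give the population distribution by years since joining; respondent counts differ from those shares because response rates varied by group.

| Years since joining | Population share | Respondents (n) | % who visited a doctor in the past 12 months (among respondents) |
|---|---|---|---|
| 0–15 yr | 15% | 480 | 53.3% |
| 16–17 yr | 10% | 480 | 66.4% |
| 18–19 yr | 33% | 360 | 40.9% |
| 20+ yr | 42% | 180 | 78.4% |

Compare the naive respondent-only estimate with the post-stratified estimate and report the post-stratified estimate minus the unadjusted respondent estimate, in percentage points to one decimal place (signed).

Without adjustment, the pooled respondent share is:
  (480/1500)×53.3 + (480/1500)×66.4 + (360/1500)×40.9 + (180/1500)×78.4 = 57.528%
Post-stratifying to population shares instead:
  0.15×53.3 + 0.1×66.4 + 0.33×40.9 + 0.42×78.4 = 61.06%
Difference = 61.06 − 57.528 = 3.532 pp.

+3.5 percentage points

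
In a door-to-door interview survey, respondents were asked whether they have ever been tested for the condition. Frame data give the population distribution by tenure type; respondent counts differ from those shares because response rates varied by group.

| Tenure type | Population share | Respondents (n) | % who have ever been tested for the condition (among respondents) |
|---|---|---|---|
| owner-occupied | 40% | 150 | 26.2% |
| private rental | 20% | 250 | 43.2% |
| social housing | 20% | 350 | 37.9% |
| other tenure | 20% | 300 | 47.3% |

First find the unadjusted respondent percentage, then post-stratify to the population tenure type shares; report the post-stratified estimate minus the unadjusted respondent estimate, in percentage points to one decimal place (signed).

Unadjusted (pooled respondent) estimate weights by respondent counts:
  (150/1050)×26.2 + (250/1050)×43.2 + (350/1050)×37.9 + (300/1050)×47.3 = 40.1762%
Reweighting by population tenure type shares:
  0.4×26.2 + 0.2×43.2 + 0.2×37.9 + 0.2×47.3 = 36.16%
Difference = 36.16 − 40.1762 = -4.0162 pp.

-4.0 percentage points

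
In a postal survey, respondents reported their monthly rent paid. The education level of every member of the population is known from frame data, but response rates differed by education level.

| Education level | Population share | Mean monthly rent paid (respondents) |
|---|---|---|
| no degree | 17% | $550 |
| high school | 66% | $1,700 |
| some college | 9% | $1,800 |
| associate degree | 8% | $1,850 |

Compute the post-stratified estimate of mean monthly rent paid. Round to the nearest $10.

$1,530

Each cell contributes population-share × respondent value:
  no degree: 0.17 × 550 = 93.5
  high school: 0.66 × 1700 = 1122
  some college: 0.09 × 1800 = 162
  associate degree: 0.08 × 1850 = 148
Post-stratified estimate = 1525.5 → $1,530.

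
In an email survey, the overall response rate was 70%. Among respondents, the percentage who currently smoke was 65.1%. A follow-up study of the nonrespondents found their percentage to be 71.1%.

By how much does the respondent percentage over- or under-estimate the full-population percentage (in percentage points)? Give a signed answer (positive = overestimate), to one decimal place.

-1.8 percentage points

Nonresponse fraction = 1 − 0.7 = 0.3.
Bias = (nonresponse fraction) × (respondent percentage − nonrespondent percentage)
     = 0.3 × (65.1 − 71.1) = 0.3 × -6 = -1.8.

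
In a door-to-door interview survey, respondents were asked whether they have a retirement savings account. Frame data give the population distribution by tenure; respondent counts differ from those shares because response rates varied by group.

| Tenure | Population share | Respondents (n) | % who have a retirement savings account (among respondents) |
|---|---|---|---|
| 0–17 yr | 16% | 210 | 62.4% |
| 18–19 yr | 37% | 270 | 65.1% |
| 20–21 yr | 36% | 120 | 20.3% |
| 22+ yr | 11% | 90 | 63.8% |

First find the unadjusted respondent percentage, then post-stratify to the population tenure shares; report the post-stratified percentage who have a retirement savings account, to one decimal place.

48.4%

Unadjusted (pooled respondent) estimate weights by respondent counts:
  (210/690)×62.4 + (270/690)×65.1 + (120/690)×20.3 + (90/690)×63.8 = 56.3174%
Post-stratifying to population shares instead:
  0.16×62.4 + 0.37×65.1 + 0.36×20.3 + 0.11×63.8 = 48.397%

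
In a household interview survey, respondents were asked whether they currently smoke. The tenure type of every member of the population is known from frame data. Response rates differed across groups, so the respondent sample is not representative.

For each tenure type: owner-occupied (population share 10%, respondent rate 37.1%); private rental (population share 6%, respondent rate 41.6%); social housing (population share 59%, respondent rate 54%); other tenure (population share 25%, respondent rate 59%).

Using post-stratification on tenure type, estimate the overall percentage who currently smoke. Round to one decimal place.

Reweight to the known tenure type distribution:
  owner-occupied: 0.1 × 37.1 = 3.71
  private rental: 0.06 × 41.6 = 2.496
  social housing: 0.59 × 54 = 31.86
  other tenure: 0.25 × 59 = 14.75
Post-stratified estimate = 52.816 → 52.8%.

52.8%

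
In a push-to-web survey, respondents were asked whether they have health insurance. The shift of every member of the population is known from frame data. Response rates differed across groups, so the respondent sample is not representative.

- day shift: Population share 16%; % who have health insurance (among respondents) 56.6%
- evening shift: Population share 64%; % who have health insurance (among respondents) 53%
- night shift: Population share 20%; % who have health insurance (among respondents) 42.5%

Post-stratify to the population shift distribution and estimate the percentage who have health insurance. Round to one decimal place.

Weight each group's respondent value by its population share:
  day shift: 0.16 × 56.6 = 9.056
  evening shift: 0.64 × 53 = 33.92
  night shift: 0.2 × 42.5 = 8.5
Post-stratified estimate = 51.476 → 51.5%.

51.5%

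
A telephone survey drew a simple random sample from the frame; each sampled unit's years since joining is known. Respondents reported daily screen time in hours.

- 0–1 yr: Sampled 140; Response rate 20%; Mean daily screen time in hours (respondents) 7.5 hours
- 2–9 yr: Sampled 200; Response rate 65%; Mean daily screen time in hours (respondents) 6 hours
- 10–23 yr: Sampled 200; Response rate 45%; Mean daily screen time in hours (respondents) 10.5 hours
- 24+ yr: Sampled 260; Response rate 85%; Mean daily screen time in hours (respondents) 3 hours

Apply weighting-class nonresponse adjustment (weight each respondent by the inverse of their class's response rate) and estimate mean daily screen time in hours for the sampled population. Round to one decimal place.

With weight = n_sampled/n_responded per class, the weighted class total is n_sampled:
  0–1 yr: 140 × 7.5 = 1050
  2–9 yr: 200 × 6 = 1200
  10–23 yr: 200 × 10.5 = 2100
  24+ yr: 260 × 3 = 780
Adjusted estimate = 5130 / 800 = 6.4125 → 6.4.

6.4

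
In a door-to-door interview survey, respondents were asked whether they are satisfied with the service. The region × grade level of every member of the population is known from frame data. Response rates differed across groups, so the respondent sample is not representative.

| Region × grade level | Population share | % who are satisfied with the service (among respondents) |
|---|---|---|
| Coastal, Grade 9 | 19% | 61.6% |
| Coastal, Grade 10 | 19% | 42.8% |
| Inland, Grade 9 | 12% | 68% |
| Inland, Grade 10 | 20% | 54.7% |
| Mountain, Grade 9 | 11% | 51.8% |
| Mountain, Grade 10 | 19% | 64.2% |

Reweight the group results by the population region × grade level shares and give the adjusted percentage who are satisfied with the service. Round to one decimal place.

56.8%

Post-stratification weights by population share, not respondent share:
  Coastal, Grade 9: 0.19 × 61.6 = 11.704
  Coastal, Grade 10: 0.19 × 42.8 = 8.132
  Inland, Grade 9: 0.12 × 68 = 8.16
  Inland, Grade 10: 0.2 × 54.7 = 10.94
  Mountain, Grade 9: 0.11 × 51.8 = 5.698
  Mountain, Grade 10: 0.19 × 64.2 = 12.198
Post-stratified estimate = 56.832 → 56.8%.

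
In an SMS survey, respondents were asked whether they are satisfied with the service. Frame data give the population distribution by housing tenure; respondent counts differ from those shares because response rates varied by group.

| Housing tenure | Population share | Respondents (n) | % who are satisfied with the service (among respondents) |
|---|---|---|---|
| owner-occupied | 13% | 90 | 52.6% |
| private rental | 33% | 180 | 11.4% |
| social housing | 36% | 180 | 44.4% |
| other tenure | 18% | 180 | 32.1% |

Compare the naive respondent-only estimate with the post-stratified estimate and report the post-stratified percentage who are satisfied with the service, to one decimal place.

32.4%

Naive respondent-only estimate (weights = respondent counts):
  (90/630)×52.6 + (180/630)×11.4 + (180/630)×44.4 + (180/630)×32.1 = 32.6286%
Post-stratifying to population shares instead:
  0.13×52.6 + 0.33×11.4 + 0.36×44.4 + 0.18×32.1 = 32.362%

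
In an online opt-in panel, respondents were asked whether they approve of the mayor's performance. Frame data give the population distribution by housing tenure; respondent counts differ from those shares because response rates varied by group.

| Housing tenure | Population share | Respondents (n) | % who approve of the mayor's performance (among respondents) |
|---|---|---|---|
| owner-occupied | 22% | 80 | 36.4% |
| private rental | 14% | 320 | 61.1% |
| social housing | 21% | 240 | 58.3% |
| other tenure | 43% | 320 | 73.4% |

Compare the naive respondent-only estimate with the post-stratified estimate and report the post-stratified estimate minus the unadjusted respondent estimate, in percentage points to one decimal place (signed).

Without adjustment, the pooled respondent share is:
  (80/960)×36.4 + (320/960)×61.1 + (240/960)×58.3 + (320/960)×73.4 = 62.4417%
Reweighting by population housing tenure shares:
  0.22×36.4 + 0.14×61.1 + 0.21×58.3 + 0.43×73.4 = 60.367%
Difference = 60.367 − 62.4417 = -2.0747 pp.

-2.1 percentage points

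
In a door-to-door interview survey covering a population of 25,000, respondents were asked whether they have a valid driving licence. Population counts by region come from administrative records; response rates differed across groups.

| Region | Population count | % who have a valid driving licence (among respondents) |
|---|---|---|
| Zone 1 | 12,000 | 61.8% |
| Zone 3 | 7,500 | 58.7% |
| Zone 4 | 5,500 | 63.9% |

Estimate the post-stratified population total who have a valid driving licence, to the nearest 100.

Estimated count per cell = population count × respondent percentage:
  Zone 1: 12,000 × 61.8% = 7416
  Zone 3: 7,500 × 58.7% = 4402.5
  Zone 4: 5,500 × 63.9% = 3514.5
Estimated total = 15,333 → 15,300.

15,300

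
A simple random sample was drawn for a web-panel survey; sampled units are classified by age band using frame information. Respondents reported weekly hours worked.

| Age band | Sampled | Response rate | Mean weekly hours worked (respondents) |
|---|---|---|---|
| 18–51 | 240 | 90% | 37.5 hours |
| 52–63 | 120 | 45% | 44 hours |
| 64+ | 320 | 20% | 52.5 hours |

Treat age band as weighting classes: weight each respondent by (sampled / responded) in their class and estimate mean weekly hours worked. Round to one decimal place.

With weight = n_sampled/n_responded per class, the weighted class total is n_sampled:
  18–51: 240 × 37.5 = 9000
  52–63: 120 × 44 = 5280
  64+: 320 × 52.5 = 16,800
Adjusted estimate = 31,080 / 680 = 45.7059 → 45.7.

45.7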